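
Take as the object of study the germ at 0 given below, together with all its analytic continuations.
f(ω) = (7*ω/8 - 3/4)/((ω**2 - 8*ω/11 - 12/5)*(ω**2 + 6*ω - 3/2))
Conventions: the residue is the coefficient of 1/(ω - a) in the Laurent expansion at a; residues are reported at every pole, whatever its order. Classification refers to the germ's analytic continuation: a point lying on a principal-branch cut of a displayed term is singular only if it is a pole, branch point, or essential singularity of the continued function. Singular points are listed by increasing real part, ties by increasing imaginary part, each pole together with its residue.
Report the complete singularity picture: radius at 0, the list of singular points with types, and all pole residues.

Radius of convergence at 0: -3 + (1/2)*sqrt(42).
At -3 - (1/2)*sqrt(42): a pole of order 1; residue 94105/3336424 - (7535/10009272)*sqrt(42).
At 4/11 - (2/55)*sqrt(1915): a pole of order 1; residue -94105/3336424 - (1450845/1277850392)*sqrt(1915).
At -3 + (1/2)*sqrt(42): a pole of order 1; residue 94105/3336424 + (7535/10009272)*sqrt(42).
At 4/11 + (2/55)*sqrt(1915): a pole of order 1; residue -94105/3336424 + (1450845/1277850392)*sqrt(1915).

Denominator factor (ω**2 + 6*ω - 3/2): discriminant 42, real irrational roots -3 + (1/2)*sqrt(42) and -3 - (1/2)*sqrt(42); poles of order 1, moduli -3 + (1/2)*sqrt(42) and 3 + (1/2)*sqrt(42).
Denominator factor (ω**2 - 8*ω/11 - 12/5): discriminant 6128/605, real irrational roots 4/11 + (2/55)*sqrt(1915) and 4/11 - (2/55)*sqrt(1915); poles of order 1, moduli 4/11 + (2/55)*sqrt(1915) and -4/11 + (2/55)*sqrt(1915).
The radius of convergence is the smallest modulus among the singular points: -3 + (1/2)*sqrt(42).
The factor ω**2 + 6*ω - 3/2 splits as (ω - a)(ω - a') with a = -3 - (1/2)*sqrt(42), a' = -3 + (1/2)*sqrt(42). At the order-1 pole a set g(ω) = (ω - a)*f(ω) = [(7*ω/8 - 3/4)/(ω**2 - 8*ω/11 - 12/5)] / (ω - a').
Simple pole: residue = g(a) at a = -3 - (1/2)*sqrt(42), which is 94105/3336424 - (7535/10009272)*sqrt(42).
The factor ω**2 - 8*ω/11 - 12/5 splits as (ω - a)(ω - a') with a = 4/11 - (2/55)*sqrt(1915), a' = 4/11 + (2/55)*sqrt(1915). At the order-1 pole a set g(ω) = (ω - a)*f(ω) = [(7*ω/8 - 3/4)/(ω**2 + 6*ω - 3/2)] / (ω - a').
Simple pole: residue = g(a) at a = 4/11 - (2/55)*sqrt(1915), which is -94105/3336424 - (1450845/1277850392)*sqrt(1915).
The factor ω**2 + 6*ω - 3/2 splits as (ω - a)(ω - a') with a = -3 + (1/2)*sqrt(42), a' = -3 - (1/2)*sqrt(42). At the order-1 pole a set g(ω) = (ω - a)*f(ω) = [(7*ω/8 - 3/4)/(ω**2 - 8*ω/11 - 12/5)] / (ω - a').
Simple pole: residue = g(a) at a = -3 + (1/2)*sqrt(42), which is 94105/3336424 + (7535/10009272)*sqrt(42).
The factor ω**2 - 8*ω/11 - 12/5 splits as (ω - a)(ω - a') with a = 4/11 + (2/55)*sqrt(1915), a' = 4/11 - (2/55)*sqrt(1915). At the order-1 pole a set g(ω) = (ω - a)*f(ω) = [(7*ω/8 - 3/4)/(ω**2 + 6*ω - 3/2)] / (ω - a').
Simple pole: residue = g(a) at a = 4/11 + (2/55)*sqrt(1915), which is -94105/3336424 + (1450845/1277850392)*sqrt(1915).
List the singular points by increasing real part (a conjugate pair: the negative imaginary part first).


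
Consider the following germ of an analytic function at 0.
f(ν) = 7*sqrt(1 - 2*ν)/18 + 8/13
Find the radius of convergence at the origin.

Branch term (7/18)*sqrt(1 - ν/(1/2)): its argument vanishes at ν = 1/2, a square-root branch point, modulus 1/2.
The radius of convergence is the smallest modulus among the singular points: 1/2.

The radius of convergence is 1/2.


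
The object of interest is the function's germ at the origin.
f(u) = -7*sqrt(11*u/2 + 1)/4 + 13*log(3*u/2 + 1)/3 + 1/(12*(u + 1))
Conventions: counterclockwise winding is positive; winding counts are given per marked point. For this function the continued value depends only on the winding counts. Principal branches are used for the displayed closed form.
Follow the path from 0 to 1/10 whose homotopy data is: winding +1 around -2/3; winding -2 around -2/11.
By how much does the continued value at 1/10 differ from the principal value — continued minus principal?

The rational part is single-valued and drops out of the difference; each branch term changes only by its own monodromy.
(-7/4)*sqrt(1 - u/(-2/11)): winding -2 is even, the square root returns to the same sheet, contribution 0.
(13/3)*log(1 - u/(-2/3)): each positive loop around -2/3 adds 2*pi*i to the log, so winding +1 contributes (13/3)*(1)*2*pi*i = (26/3)*pi*i.
Summing the contributions at u = 1/10 gives (26/3)*pi*i.

Continued minus principal equals (26/3)*pi*i.


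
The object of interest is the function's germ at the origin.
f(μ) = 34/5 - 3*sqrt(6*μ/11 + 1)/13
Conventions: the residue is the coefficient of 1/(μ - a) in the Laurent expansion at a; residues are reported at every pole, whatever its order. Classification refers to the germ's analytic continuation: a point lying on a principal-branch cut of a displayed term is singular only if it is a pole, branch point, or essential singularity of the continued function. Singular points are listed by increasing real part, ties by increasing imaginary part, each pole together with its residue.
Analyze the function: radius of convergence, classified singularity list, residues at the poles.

Radius of convergence at 0: 11/6.
At -11/6: an algebraic (square-root) branch point.

Branch term (-3/13)*sqrt(1 - μ/(-11/6)): its argument vanishes at μ = -11/6, a square-root branch point, modulus 11/6.
The radius of convergence is the smallest modulus among the singular points: 11/6.


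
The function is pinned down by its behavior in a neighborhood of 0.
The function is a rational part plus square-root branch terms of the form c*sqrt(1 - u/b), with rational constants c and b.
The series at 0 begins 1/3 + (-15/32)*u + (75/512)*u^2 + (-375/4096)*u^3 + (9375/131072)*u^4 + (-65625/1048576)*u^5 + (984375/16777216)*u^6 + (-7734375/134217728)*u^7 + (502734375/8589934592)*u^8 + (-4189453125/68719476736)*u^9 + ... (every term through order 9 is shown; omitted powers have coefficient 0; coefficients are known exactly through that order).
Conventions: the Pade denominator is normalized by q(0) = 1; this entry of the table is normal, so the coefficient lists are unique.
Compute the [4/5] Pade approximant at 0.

Taylor coefficients needed (read off): a_0 = 1/3, a_1 = -15/32, a_2 = 75/512, a_3 = -375/4096, a_4 = 9375/131072, a_5 = -65625/1048576, a_6 = 984375/16777216, a_7 = -7734375/134217728, a_8 = 502734375/8589934592, a_9 = -4189453125/68719476736.
Write the denominator as Q(u) = 1 + q1*u + q2*u^2 + q3*u^3 + q4*u^4 + q5*u^5. Requiring Q*f - P = O(u^10) with deg P <= 4 kills the coefficients of u^5..u^9 in Q*f:
  u^5: a_5 + q1*a_4 + q2*a_3 + q3*a_2 + q4*a_1 + q5*a_0 = 0, i.e. -65625/1048576 + (9375/131072)*q1 + (-375/4096)*q2 + (75/512)*q3 + (-15/32)*q4 + (1/3)*q5 = 0.
  u^6: a_6 + q1*a_5 + q2*a_4 + q3*a_3 + q4*a_2 + q5*a_1 = 0, i.e. 984375/16777216 + (-65625/1048576)*q1 + (9375/131072)*q2 + (-375/4096)*q3 + (75/512)*q4 + (-15/32)*q5 = 0.
  u^7: a_7 + q1*a_6 + q2*a_5 + q3*a_4 + q4*a_3 + q5*a_2 = 0, i.e. -7734375/134217728 + (984375/16777216)*q1 + (-65625/1048576)*q2 + (9375/131072)*q3 + (-375/4096)*q4 + (75/512)*q5 = 0.
  u^8: a_8 + q1*a_7 + q2*a_6 + q3*a_5 + q4*a_4 + q5*a_3 = 0, i.e. 502734375/8589934592 + (-7734375/134217728)*q1 + (984375/16777216)*q2 + (-65625/1048576)*q3 + (9375/131072)*q4 + (-375/4096)*q5 = 0.
  u^9: a_9 + q1*a_8 + q2*a_7 + q3*a_6 + q4*a_5 + q5*a_4 = 0, i.e. -4189453125/68719476736 + (502734375/8589934592)*q1 + (-7734375/134217728)*q2 + (984375/16777216)*q3 + (-65625/1048576)*q4 + (9375/131072)*q5 = 0.
Solving this linear system: q1 = 1315/544, q2 = 16275/8704, q3 = 68125/139264, q4 = 3125/139264, q5 = -28125/35651584.
The numerator is Q*f truncated at degree 4: P0 = a_0 = 1/3; P1 = a_1 + q1*a_0 = 275/816; P2 = a_2 + q1*a_1 + q2*a_0 = -6325/17408; P3 = a_3 + q1*a_2 + q2*a_1 + q3*a_0 = -188375/417792; P4 = a_4 + q1*a_3 + q2*a_2 + q3*a_1 + q4*a_0 = -653125/6684672.

The Pade approximant has numerator coefficients [1/3, 275/816, -6325/17408, -188375/417792, -653125/6684672]; denominator coefficients [1, 1315/544, 16275/8704, 68125/139264, 3125/139264, -28125/35651584].


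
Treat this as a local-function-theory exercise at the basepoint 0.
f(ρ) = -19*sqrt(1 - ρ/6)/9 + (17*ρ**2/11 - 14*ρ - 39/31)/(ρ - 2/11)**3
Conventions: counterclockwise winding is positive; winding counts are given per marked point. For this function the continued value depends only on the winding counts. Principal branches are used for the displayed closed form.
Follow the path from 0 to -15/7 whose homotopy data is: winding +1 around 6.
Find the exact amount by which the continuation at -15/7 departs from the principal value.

The rational part is single-valued and drops out of the difference; each branch term changes only by its own monodromy.
(-19/9)*sqrt(1 - ρ/(6)): winding +1 is odd, the square root flips sign, contributing -2*(-19/9)*sqrt(1 - (-15/7)/(6)) = -2*(-19/9)*sqrt(19/14) = (19/63)*sqrt(266).
Summing the contributions at ρ = -15/7 gives (19/63)*sqrt(266).

Continued minus principal equals (19/63)*sqrt(266).


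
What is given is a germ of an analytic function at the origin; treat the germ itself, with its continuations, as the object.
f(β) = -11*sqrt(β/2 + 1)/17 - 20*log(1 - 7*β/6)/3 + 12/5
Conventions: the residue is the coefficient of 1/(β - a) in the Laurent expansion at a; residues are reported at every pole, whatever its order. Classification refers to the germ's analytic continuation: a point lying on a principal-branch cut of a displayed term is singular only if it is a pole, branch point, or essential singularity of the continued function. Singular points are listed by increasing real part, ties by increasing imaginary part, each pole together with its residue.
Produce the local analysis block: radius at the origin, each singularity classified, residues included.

Radius of convergence at 0: 6/7.
At -2: an algebraic (square-root) branch point.
At 6/7: a logarithmic branch point.

Branch term (-20/3)*log(1 - β/(6/7)): its argument vanishes at β = 6/7, a logarithmic branch point, modulus 6/7.
Branch term (-11/17)*sqrt(1 - β/(-2)): its argument vanishes at β = -2, a square-root branch point, modulus 2.
The radius of convergence is the smallest modulus among the singular points: 6/7.
List the singular points by increasing real part (a conjugate pair: the negative imaginary part first).


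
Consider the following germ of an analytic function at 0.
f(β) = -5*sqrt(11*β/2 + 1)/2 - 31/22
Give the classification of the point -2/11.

The point is an algebraic (square-root) branch point.

The term (-5/2)*sqrt(1 - β/(-2/11)) has argument 1 - -2/11/(-2/11) = 0 at -2/11: a square-root (algebraic, two-sheeted) branch point; the remaining terms are analytic or single-valued there.


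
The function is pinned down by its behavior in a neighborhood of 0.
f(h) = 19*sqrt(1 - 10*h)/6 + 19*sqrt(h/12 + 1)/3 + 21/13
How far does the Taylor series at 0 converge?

Branch term (19/6)*sqrt(1 - h/(1/10)): its argument vanishes at h = 1/10, a square-root branch point, modulus 1/10.
Branch term (19/3)*sqrt(1 - h/(-12)): its argument vanishes at h = -12, a square-root branch point, modulus 12.
The radius of convergence is the smallest modulus among the singular points: 1/10.

The radius of convergence is 1/10.


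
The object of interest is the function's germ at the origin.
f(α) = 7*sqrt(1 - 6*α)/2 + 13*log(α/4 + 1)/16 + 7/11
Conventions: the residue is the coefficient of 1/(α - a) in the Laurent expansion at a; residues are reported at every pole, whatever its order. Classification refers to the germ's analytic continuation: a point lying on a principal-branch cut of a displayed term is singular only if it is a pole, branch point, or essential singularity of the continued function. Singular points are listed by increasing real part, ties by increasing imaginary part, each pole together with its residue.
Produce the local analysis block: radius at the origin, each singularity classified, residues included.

Radius of convergence at 0: 1/6.
At -4: a logarithmic branch point.
At 1/6: an algebraic (square-root) branch point.

Branch term (7/2)*sqrt(1 - α/(1/6)): its argument vanishes at α = 1/6, a square-root branch point, modulus 1/6.
Branch term (13/16)*log(1 - α/(-4)): its argument vanishes at α = -4, a logarithmic branch point, modulus 4.
The radius of convergence is the smallest modulus among the singular points: 1/6.
List the singular points by increasing real part (a conjugate pair: the negative imaginary part first).


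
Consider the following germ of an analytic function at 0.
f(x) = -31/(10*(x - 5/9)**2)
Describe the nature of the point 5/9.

The denominator factor x - 5/9 vanishes at 5/9 and appears to the power 2; the numerator there equals -31/10, nonzero, and no other factor vanishes.
Hence a pole whose order is the multiplicity, 2.

The point is a pole of order 2.


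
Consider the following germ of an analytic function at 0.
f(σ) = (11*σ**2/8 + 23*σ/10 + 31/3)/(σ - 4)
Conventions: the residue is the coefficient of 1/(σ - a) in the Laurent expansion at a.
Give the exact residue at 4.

The residue is 623/15.

At the order-1 pole 4 set g(σ) = (σ - (4))*f(σ) = 11*σ**2/8 + 23*σ/10 + 31/3.
Simple pole: residue = g(a) at a = 4, which is 623/15.


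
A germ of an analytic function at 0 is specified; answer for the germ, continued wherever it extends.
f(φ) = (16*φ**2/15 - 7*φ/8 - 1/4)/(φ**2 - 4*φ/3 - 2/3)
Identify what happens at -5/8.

The point is a regular point.

Denominator factors: φ**2 - 4*φ/3 - 2/3 = 107/192 at φ = -5/8 — none vanishes.
So the germ continues analytically to -5/8.


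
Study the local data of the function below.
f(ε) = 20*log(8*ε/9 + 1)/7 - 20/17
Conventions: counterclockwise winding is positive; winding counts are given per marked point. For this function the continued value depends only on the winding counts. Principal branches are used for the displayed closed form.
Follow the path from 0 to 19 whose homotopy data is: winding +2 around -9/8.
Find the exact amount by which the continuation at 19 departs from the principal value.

Continued minus principal equals (80/7)*pi*i.

The rational part is single-valued and drops out of the difference; each branch term changes only by its own monodromy.
(20/7)*log(1 - ε/(-9/8)): each positive loop around -9/8 adds 2*pi*i to the log, so winding +2 contributes (20/7)*(2)*2*pi*i = (80/7)*pi*i.
Summing the contributions at ε = 19 gives (80/7)*pi*i.


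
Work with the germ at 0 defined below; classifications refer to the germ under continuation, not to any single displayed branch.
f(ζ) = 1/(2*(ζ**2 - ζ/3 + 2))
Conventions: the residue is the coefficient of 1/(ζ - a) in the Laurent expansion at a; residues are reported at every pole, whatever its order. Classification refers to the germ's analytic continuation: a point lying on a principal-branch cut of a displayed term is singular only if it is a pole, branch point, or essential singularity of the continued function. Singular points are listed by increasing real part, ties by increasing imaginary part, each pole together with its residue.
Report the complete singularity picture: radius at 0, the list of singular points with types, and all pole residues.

Radius of convergence at 0: sqrt(2).
At (1/6) - ((1/6)*sqrt(71))*i: a pole of order 1; residue ((3/142)*sqrt(71))*i.
At (1/6) + ((1/6)*sqrt(71))*i: a pole of order 1; residue -((3/142)*sqrt(71))*i.

Denominator factor (ζ**2 - ζ/3 + 2): discriminant -71/9, complex-conjugate roots (1/6) + ((1/6)*sqrt(71))*i and (1/6) - ((1/6)*sqrt(71))*i; poles of order 1, moduli sqrt(2) and sqrt(2).
The radius of convergence is the smallest modulus among the singular points: sqrt(2).
The factor ζ**2 - ζ/3 + 2 splits as (ζ - a)(ζ - a') with a = (1/6) - ((1/6)*sqrt(71))*i, a' = (1/6) + ((1/6)*sqrt(71))*i. At the order-1 pole a set g(ζ) = (ζ - a)*f(ζ) = [1/2] / (ζ - a').
Simple pole: residue = g(a) at a = (1/6) - ((1/6)*sqrt(71))*i, which is ((3/142)*sqrt(71))*i.
The factor ζ**2 - ζ/3 + 2 splits as (ζ - a)(ζ - a') with a = (1/6) + ((1/6)*sqrt(71))*i, a' = (1/6) - ((1/6)*sqrt(71))*i. At the order-1 pole a set g(ζ) = (ζ - a)*f(ζ) = [1/2] / (ζ - a').
Simple pole: residue = g(a) at a = (1/6) + ((1/6)*sqrt(71))*i, which is -((3/142)*sqrt(71))*i.
List the singular points by increasing real part (a conjugate pair: the negative imaginary part first).


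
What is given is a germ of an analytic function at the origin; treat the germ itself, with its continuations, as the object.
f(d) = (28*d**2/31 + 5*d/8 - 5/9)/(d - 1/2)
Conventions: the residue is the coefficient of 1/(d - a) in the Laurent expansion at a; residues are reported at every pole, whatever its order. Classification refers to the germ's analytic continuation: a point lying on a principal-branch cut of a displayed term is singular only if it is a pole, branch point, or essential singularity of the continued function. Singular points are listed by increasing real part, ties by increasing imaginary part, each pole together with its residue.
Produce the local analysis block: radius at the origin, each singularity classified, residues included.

Radius of convergence at 0: 1/2.
At 1/2: a pole of order 1; residue -77/4464.

Denominator factor (d - 1/2): pole of order 1 at 1/2, modulus 1/2.
The radius of convergence is the smallest modulus among the singular points: 1/2.
At the order-1 pole 1/2 set g(d) = (d - (1/2))*f(d) = 28*d**2/31 + 5*d/8 - 5/9.
Simple pole: residue = g(a) at a = 1/2, which is -77/4464.


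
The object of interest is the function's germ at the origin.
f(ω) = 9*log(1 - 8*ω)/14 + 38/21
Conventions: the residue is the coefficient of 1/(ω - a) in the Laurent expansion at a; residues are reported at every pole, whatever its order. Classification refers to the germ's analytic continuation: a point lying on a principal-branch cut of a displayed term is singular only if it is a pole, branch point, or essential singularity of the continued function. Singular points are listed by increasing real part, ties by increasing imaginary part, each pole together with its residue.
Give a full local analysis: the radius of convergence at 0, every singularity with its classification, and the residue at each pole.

Branch term (9/14)*log(1 - ω/(1/8)): its argument vanishes at ω = 1/8, a logarithmic branch point, modulus 1/8.
The radius of convergence is the smallest modulus among the singular points: 1/8.

Radius of convergence at 0: 1/8.
At 1/8: a logarithmic branch point.


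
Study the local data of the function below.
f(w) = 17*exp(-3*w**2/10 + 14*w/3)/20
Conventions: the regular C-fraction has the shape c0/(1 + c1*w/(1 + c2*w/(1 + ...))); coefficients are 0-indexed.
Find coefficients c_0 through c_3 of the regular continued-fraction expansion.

Taylor coefficients (expand at 0): a_0 = 17/20, a_1 = 119/30, a_2 = 16201/1800, a_3 = 106981/8100.
c0 = a_0 = 17/20. Peel one level at a time: if S = 1 + c*w/S' with S'(0) = 1, then c is the w-coefficient of S and S' = c*w/(S - 1).
S_1 = c0/f = 1 + (-14/3)*w + (1007/90)*w^2 + ...; c1 = -14/3.
S_2 = c1*w/(S_1 - 1) = 1 + (1007/420)*w + (962587/529200)*w^2 + ...; c2 = 1007/420.
S_3 = c2*w/(S_2 - 1) = 1 + (-962587/1268820)*w + ...; c3 = -962587/1268820.

The regular C-fraction coefficients are [17/20, -14/3, 1007/420, -962587/1268820].


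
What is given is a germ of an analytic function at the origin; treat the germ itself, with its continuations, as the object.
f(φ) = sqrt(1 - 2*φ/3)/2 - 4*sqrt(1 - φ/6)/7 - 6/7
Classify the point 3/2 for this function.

The term (1/2)*sqrt(1 - φ/(3/2)) has argument 1 - 3/2/(3/2) = 0 at 3/2: a square-root (algebraic, two-sheeted) branch point; the remaining terms are analytic or single-valued there.

The point is an algebraic (square-root) branch point.


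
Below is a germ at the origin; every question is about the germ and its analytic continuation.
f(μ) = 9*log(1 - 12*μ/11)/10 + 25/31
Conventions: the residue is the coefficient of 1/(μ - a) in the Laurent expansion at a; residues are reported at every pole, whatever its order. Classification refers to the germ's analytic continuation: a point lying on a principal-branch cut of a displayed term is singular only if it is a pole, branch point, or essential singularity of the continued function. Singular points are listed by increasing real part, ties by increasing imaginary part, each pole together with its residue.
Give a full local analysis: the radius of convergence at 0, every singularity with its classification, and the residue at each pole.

Radius of convergence at 0: 11/12.
At 11/12: a logarithmic branch point.

Branch term (9/10)*log(1 - μ/(11/12)): its argument vanishes at μ = 11/12, a logarithmic branch point, modulus 11/12.
The radius of convergence is the smallest modulus among the singular points: 11/12.


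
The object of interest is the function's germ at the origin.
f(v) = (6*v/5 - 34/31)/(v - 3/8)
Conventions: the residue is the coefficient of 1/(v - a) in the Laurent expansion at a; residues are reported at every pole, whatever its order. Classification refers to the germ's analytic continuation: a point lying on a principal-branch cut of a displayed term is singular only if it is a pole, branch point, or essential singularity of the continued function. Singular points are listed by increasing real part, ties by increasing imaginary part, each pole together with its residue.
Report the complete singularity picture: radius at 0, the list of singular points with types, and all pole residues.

Radius of convergence at 0: 3/8.
At 3/8: a pole of order 1; residue -401/620.

Denominator factor (v - 3/8): pole of order 1 at 3/8, modulus 3/8.
The radius of convergence is the smallest modulus among the singular points: 3/8.
At the order-1 pole 3/8 set g(v) = (v - (3/8))*f(v) = 6*v/5 - 34/31.
Simple pole: residue = g(a) at a = 3/8, which is -401/620.


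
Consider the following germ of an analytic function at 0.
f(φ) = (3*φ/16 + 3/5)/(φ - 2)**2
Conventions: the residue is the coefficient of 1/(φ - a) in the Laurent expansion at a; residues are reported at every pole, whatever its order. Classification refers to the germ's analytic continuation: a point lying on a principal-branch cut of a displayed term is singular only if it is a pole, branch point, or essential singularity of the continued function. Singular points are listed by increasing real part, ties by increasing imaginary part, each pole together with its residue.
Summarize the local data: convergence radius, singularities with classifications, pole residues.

Denominator factor (φ - 2)^2: pole of order 2 at 2, modulus 2.
The radius of convergence is the smallest modulus among the singular points: 2.
At the order-2 pole 2 set g(φ) = (φ - (2))^2*f(φ) = 3*φ/16 + 3/5.
Order-2 pole: residue = g'(a); g'(2) = 3/16, so the residue is 3/16.

Radius of convergence at 0: 2.
At 2: a pole of order 2; residue 3/16.


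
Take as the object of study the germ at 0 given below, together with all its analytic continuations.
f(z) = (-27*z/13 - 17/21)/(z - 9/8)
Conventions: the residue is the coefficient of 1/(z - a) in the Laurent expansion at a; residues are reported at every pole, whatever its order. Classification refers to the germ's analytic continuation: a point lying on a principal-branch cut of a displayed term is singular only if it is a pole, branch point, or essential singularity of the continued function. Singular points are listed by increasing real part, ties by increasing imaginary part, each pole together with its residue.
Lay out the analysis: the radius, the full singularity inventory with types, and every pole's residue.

Denominator factor (z - 9/8): pole of order 1 at 9/8, modulus 9/8.
The radius of convergence is the smallest modulus among the singular points: 9/8.
At the order-1 pole 9/8 set g(z) = (z - (9/8))*f(z) = -27*z/13 - 17/21.
Simple pole: residue = g(a) at a = 9/8, which is -6871/2184.

Radius of convergence at 0: 9/8.
At 9/8: a pole of order 1; residue -6871/2184.


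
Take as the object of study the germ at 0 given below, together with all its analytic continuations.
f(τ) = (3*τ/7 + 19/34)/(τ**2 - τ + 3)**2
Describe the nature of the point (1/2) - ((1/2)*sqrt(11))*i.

The denominator factor τ**2 - τ + 3 vanishes at (1/2) - ((1/2)*sqrt(11))*i and appears to the power 2; the numerator there equals (92/119) - ((3/14)*sqrt(11))*i, nonzero, and no other factor vanishes.
Hence a pole whose order is the multiplicity, 2.

The point is a pole of order 2.


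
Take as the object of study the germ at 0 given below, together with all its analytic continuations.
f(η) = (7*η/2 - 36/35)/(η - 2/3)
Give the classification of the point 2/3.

The denominator factor η - 2/3 vanishes at 2/3 and appears to the power 1; the numerator there equals 137/105, nonzero, and no other factor vanishes.
Hence a pole whose order is the multiplicity, 1.

The point is a pole of order 1.


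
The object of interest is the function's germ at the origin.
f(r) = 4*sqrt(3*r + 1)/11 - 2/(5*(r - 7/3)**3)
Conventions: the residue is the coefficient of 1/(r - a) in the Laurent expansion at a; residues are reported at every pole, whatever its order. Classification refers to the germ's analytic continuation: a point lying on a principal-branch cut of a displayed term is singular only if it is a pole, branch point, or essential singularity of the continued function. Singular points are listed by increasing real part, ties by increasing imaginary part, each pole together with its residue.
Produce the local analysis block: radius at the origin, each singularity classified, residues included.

Radius of convergence at 0: 1/3.
At -1/3: an algebraic (square-root) branch point.
At 7/3: a pole of order 3; residue 0.

Denominator factor (r - 7/3)^3: pole of order 3 at 7/3, modulus 7/3.
Branch term (4/11)*sqrt(1 - r/(-1/3)): its argument vanishes at r = -1/3, a square-root branch point, modulus 1/3.
The radius of convergence is the smallest modulus among the singular points: 1/3.
The branch term is analytic at 7/3 and contributes nothing to the residue; only the rational part matters.
At the order-3 pole 7/3 set g(r) = (r - (7/3))^3*(rational part) = -2/5.
Order-3 pole: residue = g''(a)/2; g''(7/3) = 0, so the residue is 0.
List the singular points by increasing real part (a conjugate pair: the negative imaginary part first).


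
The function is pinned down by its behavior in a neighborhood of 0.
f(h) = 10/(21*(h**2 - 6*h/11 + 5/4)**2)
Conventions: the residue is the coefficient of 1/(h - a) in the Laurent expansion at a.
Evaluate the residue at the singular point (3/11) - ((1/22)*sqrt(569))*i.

The residue is ((26620/6798981)*sqrt(569))*i.

The factor h**2 - 6*h/11 + 5/4 splits as (h - a)(h - a') with a = (3/11) - ((1/22)*sqrt(569))*i, a' = (3/11) + ((1/22)*sqrt(569))*i. At the order-2 pole a set g(h) = (h - a)^2*f(h) = [10/21] / (h - a')^2.
Order-2 pole: residue = g'(a); g'((3/11) - ((1/22)*sqrt(569))*i) = ((26620/6798981)*sqrt(569))*i, so the residue is ((26620/6798981)*sqrt(569))*i.


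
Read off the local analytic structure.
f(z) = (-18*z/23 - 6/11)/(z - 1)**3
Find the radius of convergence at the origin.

The radius of convergence is 1.

Denominator factor (z - 1)^3: pole of order 3 at 1, modulus 1.
The radius of convergence is the smallest modulus among the singular points: 1.


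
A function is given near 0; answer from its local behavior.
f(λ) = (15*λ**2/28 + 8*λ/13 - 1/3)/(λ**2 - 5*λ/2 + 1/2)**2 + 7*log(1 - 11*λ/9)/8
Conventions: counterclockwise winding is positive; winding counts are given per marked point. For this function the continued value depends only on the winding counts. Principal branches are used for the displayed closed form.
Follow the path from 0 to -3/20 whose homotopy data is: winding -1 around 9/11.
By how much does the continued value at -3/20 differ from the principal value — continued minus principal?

Continued minus principal equals -(7/4)*pi*i.

The rational part is single-valued and drops out of the difference; each branch term changes only by its own monodromy.
(7/8)*log(1 - λ/(9/11)): each positive loop around 9/11 adds 2*pi*i to the log, so winding -1 contributes (7/8)*(-1)*2*pi*i = -(7/4)*pi*i.
Summing the contributions at λ = -3/20 gives -(7/4)*pi*i.


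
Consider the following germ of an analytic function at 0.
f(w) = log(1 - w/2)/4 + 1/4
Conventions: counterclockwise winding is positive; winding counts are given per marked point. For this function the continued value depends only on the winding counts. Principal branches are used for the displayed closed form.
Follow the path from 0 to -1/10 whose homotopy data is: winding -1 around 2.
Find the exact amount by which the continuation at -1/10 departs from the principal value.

Continued minus principal equals -(1/2)*pi*i.

The rational part is single-valued and drops out of the difference; each branch term changes only by its own monodromy.
(1/4)*log(1 - w/(2)): each positive loop around 2 adds 2*pi*i to the log, so winding -1 contributes (1/4)*(-1)*2*pi*i = -(1/2)*pi*i.
Summing the contributions at w = -1/10 gives -(1/2)*pi*i.


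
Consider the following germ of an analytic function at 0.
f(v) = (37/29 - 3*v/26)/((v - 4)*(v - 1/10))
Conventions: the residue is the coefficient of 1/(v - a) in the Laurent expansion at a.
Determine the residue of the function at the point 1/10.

The residue is -9533/29406.

At the order-1 pole 1/10 set g(v) = (v - (1/10))*f(v) = (37/29 - 3*v/26)/(v - 4).
Simple pole: residue = g(a) at a = 1/10, which is -9533/29406.


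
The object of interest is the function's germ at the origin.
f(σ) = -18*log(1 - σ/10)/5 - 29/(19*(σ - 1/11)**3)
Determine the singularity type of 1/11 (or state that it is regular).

The point is a pole of order 3.

The denominator factor σ - 1/11 vanishes at 1/11 and appears to the power 3; the numerator there equals -29/19, nonzero, and no other factor vanishes.
The branch terms are analytic at this point.
Hence a pole whose order is the multiplicity, 3.


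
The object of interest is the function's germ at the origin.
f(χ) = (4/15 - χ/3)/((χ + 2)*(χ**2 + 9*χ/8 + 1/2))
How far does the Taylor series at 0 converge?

The radius of convergence is (1/2)*sqrt(2).

Denominator factor (χ + 2): pole of order 1 at -2, modulus 2.
Denominator factor (χ**2 + 9*χ/8 + 1/2): discriminant -47/64, complex-conjugate roots (-9/16) + ((1/16)*sqrt(47))*i and (-9/16) - ((1/16)*sqrt(47))*i; poles of order 1, moduli (1/2)*sqrt(2) and (1/2)*sqrt(2).
The radius of convergence is the smallest modulus among the singular points: (1/2)*sqrt(2).


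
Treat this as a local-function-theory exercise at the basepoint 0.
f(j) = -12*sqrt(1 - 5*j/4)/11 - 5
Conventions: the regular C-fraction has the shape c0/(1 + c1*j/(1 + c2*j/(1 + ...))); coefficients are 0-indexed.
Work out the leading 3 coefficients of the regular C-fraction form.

Taylor coefficients (expand at 0): a_0 = -67/11, a_1 = 15/22, a_2 = 75/352.
c0 = a_0 = -67/11. Peel one level at a time: if S = 1 + c*j/S' with S'(0) = 1, then c is the j-coefficient of S and S' = c*j/(S - 1).
S_1 = c0/f = 1 + (15/134)*j + (6825/143648)*j^2 + ...; c1 = 15/134.
S_2 = c1*j/(S_1 - 1) = 1 + (-455/1072)*j + ...; c2 = -455/1072.

The regular C-fraction coefficients are [-67/11, 15/134, -455/1072].


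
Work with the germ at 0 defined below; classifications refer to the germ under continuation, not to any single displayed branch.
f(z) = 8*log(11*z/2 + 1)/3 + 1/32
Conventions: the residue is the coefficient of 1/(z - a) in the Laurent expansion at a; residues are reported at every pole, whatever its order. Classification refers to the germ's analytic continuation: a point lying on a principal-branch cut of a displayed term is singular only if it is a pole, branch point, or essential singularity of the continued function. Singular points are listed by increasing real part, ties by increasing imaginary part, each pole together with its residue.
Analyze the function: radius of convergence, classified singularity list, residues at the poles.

Radius of convergence at 0: 2/11.
At -2/11: a logarithmic branch point.

Branch term (8/3)*log(1 - z/(-2/11)): its argument vanishes at z = -2/11, a logarithmic branch point, modulus 2/11.
The radius of convergence is the smallest modulus among the singular points: 2/11.


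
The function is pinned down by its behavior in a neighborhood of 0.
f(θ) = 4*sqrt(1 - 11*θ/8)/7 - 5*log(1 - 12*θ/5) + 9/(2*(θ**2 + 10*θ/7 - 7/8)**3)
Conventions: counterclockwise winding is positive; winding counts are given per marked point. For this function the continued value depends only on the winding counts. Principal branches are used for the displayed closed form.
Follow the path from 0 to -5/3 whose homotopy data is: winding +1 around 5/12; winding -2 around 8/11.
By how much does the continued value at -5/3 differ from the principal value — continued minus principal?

The rational part is single-valued and drops out of the difference; each branch term changes only by its own monodromy.
(4/7)*sqrt(1 - θ/(8/11)): winding -2 is even, the square root returns to the same sheet, contribution 0.
(-5)*log(1 - θ/(5/12)): each positive loop around 5/12 adds 2*pi*i to the log, so winding +1 contributes (-5)*(1)*2*pi*i = -(10)*pi*i.
Summing the contributions at θ = -5/3 gives -(10)*pi*i.

Continued minus principal equals -(10)*pi*i.


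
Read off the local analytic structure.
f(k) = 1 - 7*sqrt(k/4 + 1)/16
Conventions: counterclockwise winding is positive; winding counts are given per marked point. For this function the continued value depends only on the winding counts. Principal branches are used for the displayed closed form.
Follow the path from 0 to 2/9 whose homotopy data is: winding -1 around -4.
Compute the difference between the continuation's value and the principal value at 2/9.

The rational part is single-valued and drops out of the difference; each branch term changes only by its own monodromy.
(-7/16)*sqrt(1 - k/(-4)): winding -1 is odd, the square root flips sign, contributing -2*(-7/16)*sqrt(1 - (2/9)/(-4)) = -2*(-7/16)*sqrt(19/18) = (7/48)*sqrt(38).
Summing the contributions at k = 2/9 gives (7/48)*sqrt(38).

Continued minus principal equals (7/48)*sqrt(38).


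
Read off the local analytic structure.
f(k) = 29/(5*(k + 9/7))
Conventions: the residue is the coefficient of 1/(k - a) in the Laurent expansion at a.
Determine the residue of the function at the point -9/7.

The residue is 29/5.

At the order-1 pole -9/7 set g(k) = (k - (-9/7))*f(k) = 29/5.
Simple pole: residue = g(a) at a = -9/7, which is 29/5.


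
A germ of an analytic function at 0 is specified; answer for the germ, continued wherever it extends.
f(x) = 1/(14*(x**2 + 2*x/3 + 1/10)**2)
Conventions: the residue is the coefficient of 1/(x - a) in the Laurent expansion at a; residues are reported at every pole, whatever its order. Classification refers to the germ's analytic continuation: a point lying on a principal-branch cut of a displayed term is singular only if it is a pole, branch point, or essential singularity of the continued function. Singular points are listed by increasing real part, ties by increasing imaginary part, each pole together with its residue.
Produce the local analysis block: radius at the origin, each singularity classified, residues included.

Denominator factor (x**2 + 2*x/3 + 1/10)^2: discriminant 2/45, real irrational roots -1/3 + (1/30)*sqrt(10) and -1/3 - (1/30)*sqrt(10); poles of order 2, moduli 1/3 - (1/30)*sqrt(10) and 1/3 + (1/30)*sqrt(10).
The radius of convergence is the smallest modulus among the singular points: 1/3 - (1/30)*sqrt(10).
The factor x**2 + 2*x/3 + 1/10 splits as (x - a)(x - a') with a = -1/3 - (1/30)*sqrt(10), a' = -1/3 + (1/30)*sqrt(10). At the order-2 pole a set g(x) = (x - a)^2*f(x) = [1/14] / (x - a')^2.
Order-2 pole: residue = g'(a); g'(-1/3 - (1/30)*sqrt(10)) = (135/28)*sqrt(10), so the residue is (135/28)*sqrt(10).
The factor x**2 + 2*x/3 + 1/10 splits as (x - a)(x - a') with a = -1/3 + (1/30)*sqrt(10), a' = -1/3 - (1/30)*sqrt(10). At the order-2 pole a set g(x) = (x - a)^2*f(x) = [1/14] / (x - a')^2.
Order-2 pole: residue = g'(a); g'(-1/3 + (1/30)*sqrt(10)) = -(135/28)*sqrt(10), so the residue is -(135/28)*sqrt(10).
List the singular points by increasing real part (a conjugate pair: the negative imaginary part first).

Radius of convergence at 0: 1/3 - (1/30)*sqrt(10).
At -1/3 - (1/30)*sqrt(10): a pole of order 2; residue (135/28)*sqrt(10).
At -1/3 + (1/30)*sqrt(10): a pole of order 2; residue -(135/28)*sqrt(10).


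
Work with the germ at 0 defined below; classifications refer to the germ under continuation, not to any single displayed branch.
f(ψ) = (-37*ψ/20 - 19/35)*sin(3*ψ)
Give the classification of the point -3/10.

There is no denominator, hence no pole anywhere.
The factor sin(3*ψ) is entire.
So the germ continues analytically to -3/10.

The point is a regular point.


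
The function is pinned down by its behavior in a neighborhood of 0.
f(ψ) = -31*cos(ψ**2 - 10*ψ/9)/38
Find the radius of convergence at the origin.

The radius of convergence is infinite.

The factor cos(ψ**2 - 10*ψ/9) is entire and contributes no finite singular point.
The polynomial part has no poles.
No finite singular points: the Taylor series at 0 converges everywhere.


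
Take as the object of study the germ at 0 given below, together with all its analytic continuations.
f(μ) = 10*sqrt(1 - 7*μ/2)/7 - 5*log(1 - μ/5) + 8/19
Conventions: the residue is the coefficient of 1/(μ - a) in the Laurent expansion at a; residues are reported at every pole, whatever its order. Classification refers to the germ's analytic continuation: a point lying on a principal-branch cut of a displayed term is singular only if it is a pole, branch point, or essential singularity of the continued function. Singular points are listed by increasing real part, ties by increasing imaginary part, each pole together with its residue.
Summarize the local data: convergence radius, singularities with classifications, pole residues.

Radius of convergence at 0: 2/7.
At 2/7: an algebraic (square-root) branch point.
At 5: a logarithmic branch point.

Branch term (10/7)*sqrt(1 - μ/(2/7)): its argument vanishes at μ = 2/7, a square-root branch point, modulus 2/7.
Branch term (-5)*log(1 - μ/(5)): its argument vanishes at μ = 5, a logarithmic branch point, modulus 5.
The radius of convergence is the smallest modulus among the singular points: 2/7.
List the singular points by increasing real part (a conjugate pair: the negative imaginary part first).


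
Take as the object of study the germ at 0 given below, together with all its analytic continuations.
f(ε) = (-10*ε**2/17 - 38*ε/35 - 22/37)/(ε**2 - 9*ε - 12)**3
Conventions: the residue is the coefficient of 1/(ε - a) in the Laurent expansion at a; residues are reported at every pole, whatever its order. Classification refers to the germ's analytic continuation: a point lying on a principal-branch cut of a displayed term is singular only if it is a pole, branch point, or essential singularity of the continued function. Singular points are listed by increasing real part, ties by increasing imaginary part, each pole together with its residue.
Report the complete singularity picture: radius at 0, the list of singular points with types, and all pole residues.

Radius of convergence at 0: -9/2 + (1/2)*sqrt(129).
At 9/2 - (1/2)*sqrt(129): a pole of order 3; residue (487348/15753119445)*sqrt(129).
At 9/2 + (1/2)*sqrt(129): a pole of order 3; residue -(487348/15753119445)*sqrt(129).


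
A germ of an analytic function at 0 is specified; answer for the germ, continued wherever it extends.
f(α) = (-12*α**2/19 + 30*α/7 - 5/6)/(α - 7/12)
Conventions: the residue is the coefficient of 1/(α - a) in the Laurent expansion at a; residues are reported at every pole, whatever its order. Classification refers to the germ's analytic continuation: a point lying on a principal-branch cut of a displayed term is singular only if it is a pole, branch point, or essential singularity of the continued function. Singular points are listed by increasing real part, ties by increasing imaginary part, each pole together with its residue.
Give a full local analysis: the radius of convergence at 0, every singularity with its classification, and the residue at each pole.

Denominator factor (α - 7/12): pole of order 1 at 7/12, modulus 7/12.
The radius of convergence is the smallest modulus among the singular points: 7/12.
At the order-1 pole 7/12 set g(α) = (α - (7/12))*f(α) = -12*α**2/19 + 30*α/7 - 5/6.
Simple pole: residue = g(a) at a = 7/12, which is 331/228.

Radius of convergence at 0: 7/12.
At 7/12: a pole of order 1; residue 331/228.
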